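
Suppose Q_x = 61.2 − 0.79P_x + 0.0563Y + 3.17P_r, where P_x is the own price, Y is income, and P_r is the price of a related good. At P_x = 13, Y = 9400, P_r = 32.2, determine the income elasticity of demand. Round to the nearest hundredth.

Q_x = 61.2 − 0.79(13) + 0.0563(9400) + 3.17(32.2) = 61.2 − 10.27 + 529.22 + 102.074 = 682.224.
∂Q_x/∂Y = +0.0563, so E_I = 0.0563·(9400/682.224) ≈ 0.78.
E_I ∈ (0,1): normal good (necessity).

0.78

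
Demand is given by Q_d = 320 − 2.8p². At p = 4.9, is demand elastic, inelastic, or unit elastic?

inelastic

At p = 4.9, Q_d = 252.772.
dQ_d/dp = −2·2.8·p = −27.44.
Point elasticity E = (dQ_d/dp)·(p/Q_d) = -27.44 × 4.9/252.772 ≈ -0.532.
|E| ≈ 0.532 < 1, so demand is inelastic.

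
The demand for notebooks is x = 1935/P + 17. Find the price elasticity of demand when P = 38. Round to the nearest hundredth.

At P = 38, x = 67.9211.
dx/dP = −1935/P² = −1.34.
Point elasticity E = (dx/dP)·(P/x) = -1.34 × 38/67.9211 ≈ -0.75.
|E| < 1, so demand is inelastic at this price.

-0.75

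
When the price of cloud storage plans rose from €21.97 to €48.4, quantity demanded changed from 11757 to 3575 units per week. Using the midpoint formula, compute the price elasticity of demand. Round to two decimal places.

%ΔQ = (3575 − 11757)/[(11757 + 3575)/2] = -8182/7666 ≈ -1.0673.
%ΔP = (48.4 − 21.97)/[(21.97 + 48.4)/2] = 26.43/35.185 ≈ 0.7512.
Arc elasticity E = %ΔQ/%ΔP ≈ -1.0673/0.7512 ≈ -1.42.
|E| > 1: demand is elastic over this range.

-1.42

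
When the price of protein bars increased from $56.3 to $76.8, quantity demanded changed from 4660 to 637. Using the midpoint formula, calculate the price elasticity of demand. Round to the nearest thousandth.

%ΔQ = (637 − 4660)/[(4660 + 637)/2] = -4023/2648.5 ≈ -1.5190.
%ΔP = (76.8 − 56.3)/[(56.3 + 76.8)/2] = 20.5/66.55 ≈ 0.3080.
Arc elasticity E = %ΔQ/%ΔP ≈ -1.5190/0.3080 ≈ -4.931.
|E| > 1: demand is elastic over this range.

-4.931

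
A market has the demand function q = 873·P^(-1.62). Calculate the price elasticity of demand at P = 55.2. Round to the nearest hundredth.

-1.62

For a Cobb–Douglas (constant-elasticity) form q = A·P^α·…, the elasticity with respect to P equals the exponent α at every point.
Here the exponent on P is -1.62, so the price elasticity of demand is -1.62.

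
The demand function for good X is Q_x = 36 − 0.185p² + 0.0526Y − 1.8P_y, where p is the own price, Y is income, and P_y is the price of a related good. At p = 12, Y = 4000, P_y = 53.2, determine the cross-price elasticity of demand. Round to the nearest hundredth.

-0.77

Substituting, Q_x = 36 − 0.185(12)² + 0.0526(4000) − 1.8(53.2) = 36 − 26.64 + 210.4 − 95.76 = 124.
∂Q_x/∂P_y = −1.8, so E_xy = -1.8·(53.2/124) ≈ -0.77.
E_xy < 0: the goods are complements.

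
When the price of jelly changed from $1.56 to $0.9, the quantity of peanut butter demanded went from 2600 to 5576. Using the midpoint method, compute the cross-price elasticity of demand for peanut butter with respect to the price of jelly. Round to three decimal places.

-1.357

%ΔQ_x = (5576 − 2600)/[(2600+5576)/2] = 2976/4088 ≈ 0.7280.
%ΔP_y = (0.9 − 1.56)/[(1.56+0.9)/2] ≈ -0.5366.
E_xy = 0.7280/-0.5366 ≈ -1.357.
E_xy < 0, so peanut butter and jelly are complements.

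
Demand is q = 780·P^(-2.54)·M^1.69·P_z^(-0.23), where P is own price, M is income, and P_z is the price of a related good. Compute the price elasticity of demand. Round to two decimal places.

-2.54

For a Cobb–Douglas (constant-elasticity) form q = A·P^α·…, the elasticity with respect to P equals the exponent α at every point.
Here the exponent on P is -2.54, so the price elasticity of demand is -2.54.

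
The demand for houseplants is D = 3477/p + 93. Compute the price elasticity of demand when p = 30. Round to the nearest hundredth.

-0.55

At p = 30, D = 208.9.
dD/dp = −3477/p² = −3.8633.
Point elasticity E = (dD/dp)·(p/D) = -3.8633 × 30/208.9 ≈ -0.55.
|E| < 1, so demand is inelastic at this price.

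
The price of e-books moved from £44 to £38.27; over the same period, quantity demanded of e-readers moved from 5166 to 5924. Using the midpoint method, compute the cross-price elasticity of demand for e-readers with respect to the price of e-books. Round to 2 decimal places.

%ΔQ_x = (5924 − 5166)/[(5166+5924)/2] = 758/5545 ≈ 0.1367.
%ΔP_y = (38.27 − 44)/[(44+38.27)/2] ≈ -0.1393.
E_xy = 0.1367/-0.1393 ≈ -0.98.
E_xy < 0, so e-readers and e-books are complements.

-0.98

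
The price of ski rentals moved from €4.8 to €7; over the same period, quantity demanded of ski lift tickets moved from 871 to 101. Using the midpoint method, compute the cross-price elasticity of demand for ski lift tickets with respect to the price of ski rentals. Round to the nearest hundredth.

%ΔQ_x = (101 − 871)/[(871+101)/2] = -770/486 ≈ -1.5844.
%ΔP_y = (7 − 4.8)/[(4.8+7)/2] ≈ 0.3729.
E_xy = -1.5844/0.3729 ≈ -4.25.
E_xy < 0, so ski lift tickets and ski rentals are complements.

-4.25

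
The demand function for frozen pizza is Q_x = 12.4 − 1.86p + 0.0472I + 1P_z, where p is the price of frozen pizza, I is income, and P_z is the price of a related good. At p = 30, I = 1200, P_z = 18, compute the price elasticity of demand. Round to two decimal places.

-1.79

First evaluate Q_x: 12.4 − 1.86(30) + 0.0472(1200) + 1(18) = 12.4 − 55.8 + 56.64 + 18 = 31.24.
∂Q_x/∂p = −1.86, so E_p = (−1.86)·(30/31.24) ≈ -1.79.
|E_p| > 1: demand is elastic.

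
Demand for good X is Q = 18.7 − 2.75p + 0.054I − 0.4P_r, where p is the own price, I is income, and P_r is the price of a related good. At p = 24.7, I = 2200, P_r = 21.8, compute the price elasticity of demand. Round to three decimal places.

First evaluate Q: 18.7 − 2.75(24.7) + 0.054(2200) − 0.4(21.8) = 18.7 − 67.925 + 118.8 − 8.72 = 60.855.
∂Q/∂p = −2.75, so E_p = (−2.75)·(24.7/60.855) ≈ -1.116.
|E_p| > 1: demand is elastic.

-1.116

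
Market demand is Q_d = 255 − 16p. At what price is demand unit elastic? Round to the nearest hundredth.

For linear demand Q_d = a − bp, E = −bp/(a − bp). |E| = 1 ⇒ bp = a − bp ⇒ p = a/(2b).
p = 255/(2·16) ≈ 7.97.

7.97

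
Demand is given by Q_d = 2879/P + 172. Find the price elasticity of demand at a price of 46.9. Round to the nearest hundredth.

At P = 46.9, Q_d = 233.3859.
dQ_d/dP = −2879/P² = −1.3089.
Point elasticity E = (dQ_d/dP)·(P/Q_d) = -1.3089 × 46.9/233.3859 ≈ -0.26.
|E| < 1, so demand is inelastic at this price.

-0.26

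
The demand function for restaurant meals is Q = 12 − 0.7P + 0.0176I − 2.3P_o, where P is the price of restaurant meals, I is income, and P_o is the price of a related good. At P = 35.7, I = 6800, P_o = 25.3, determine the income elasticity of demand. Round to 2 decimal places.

Q = 12 − 0.7(35.7) + 0.0176(6800) − 2.3(25.3) = 12 − 24.99 + 119.68 − 58.19 = 48.5.
∂Q/∂I = +0.0176, so E_I = 0.0176·(6800/48.5) ≈ 2.47.
E_I > 1: normal good (luxury).

2.47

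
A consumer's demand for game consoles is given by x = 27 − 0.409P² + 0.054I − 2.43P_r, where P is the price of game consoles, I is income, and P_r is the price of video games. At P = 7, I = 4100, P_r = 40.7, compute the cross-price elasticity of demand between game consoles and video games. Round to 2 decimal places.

Evaluating quantity at (P, I, P_r) gives x = 27 − 0.409(7)² + 0.054(4100) − 2.43(40.7) = 27 − 20.041 + 221.4 − 98.901 = 129.458.
∂x/∂P_r = −2.43, so E_xy = -2.43·(40.7/129.458) ≈ -0.76.
E_xy < 0: the goods are complements.

-0.76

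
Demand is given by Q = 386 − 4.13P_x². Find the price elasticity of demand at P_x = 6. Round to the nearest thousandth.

At P_x = 6, Q = 237.32.
dQ/dP_x = −2·4.13·P_x = −49.56.
Point elasticity E = (dQ/dP_x)·(P_x/Q) = -49.56 × 6/237.32 ≈ -1.253.
|E| > 1, so demand is elastic at this price.

-1.253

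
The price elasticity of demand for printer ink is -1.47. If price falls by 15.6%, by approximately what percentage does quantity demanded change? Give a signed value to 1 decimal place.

%ΔQ ≈ E × %ΔP = (-1.47) × (-15.6%) ≈ 22.9%.

22.9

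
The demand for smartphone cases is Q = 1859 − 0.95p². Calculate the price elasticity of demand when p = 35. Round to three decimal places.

-3.348

At p = 35, Q = 695.25.
dQ/dp = −2·0.95·p = −66.5.
Point elasticity E = (dQ/dp)·(p/Q) = -66.5 × 35/695.25 ≈ -3.348.
|E| > 1, so demand is elastic at this price.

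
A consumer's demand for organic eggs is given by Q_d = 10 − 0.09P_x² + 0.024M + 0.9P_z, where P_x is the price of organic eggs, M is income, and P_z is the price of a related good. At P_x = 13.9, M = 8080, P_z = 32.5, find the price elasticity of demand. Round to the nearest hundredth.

-0.16

Q_d = 10 − 0.09(13.9)² + 0.024(8080) + 0.9(32.5) = 10 − 17.3889 + 193.92 + 29.25 = 215.7811.
∂Q_d/∂P_x = −2·0.09·P_x = -2.502, so E_p = -2.502·(13.9/215.7811) ≈ -0.16.
|E_p| < 1: demand is inelastic.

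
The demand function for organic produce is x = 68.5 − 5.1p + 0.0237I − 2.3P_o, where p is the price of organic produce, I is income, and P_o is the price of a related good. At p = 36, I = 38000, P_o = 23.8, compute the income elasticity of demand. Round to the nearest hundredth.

x = 68.5 − 5.1(36) + 0.0237(38000) − 2.3(23.8) = 68.5 − 183.6 + 900.6 − 54.74 = 730.76.
∂x/∂I = +0.0237, so E_I = 0.0237·(38000/730.76) ≈ 1.23.
E_I > 1: normal good (luxury).

1.23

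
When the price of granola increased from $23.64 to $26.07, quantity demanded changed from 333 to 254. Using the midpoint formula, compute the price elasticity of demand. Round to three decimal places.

%ΔQ = (254 − 333)/[(333 + 254)/2] = -79/293.5 ≈ -0.2692.
%Δp = (26.07 − 23.64)/[(23.64 + 26.07)/2] = 2.43/24.855 ≈ 0.0978.
Arc elasticity E = %ΔQ/%Δp ≈ -0.2692/0.0978 ≈ -2.753.
|E| > 1: demand is elastic over this range.

-2.753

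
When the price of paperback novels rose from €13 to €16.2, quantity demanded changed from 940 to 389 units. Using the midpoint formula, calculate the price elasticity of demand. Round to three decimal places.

-3.783

%ΔQ = (389 − 940)/[(940 + 389)/2] = -551/664.5 ≈ -0.8292.
%Δp = (16.2 − 13)/[(13 + 16.2)/2] = 3.2/14.6 ≈ 0.2192.
Arc elasticity E = %ΔQ/%Δp ≈ -0.8292/0.2192 ≈ -3.783.
|E| > 1: demand is elastic over this range.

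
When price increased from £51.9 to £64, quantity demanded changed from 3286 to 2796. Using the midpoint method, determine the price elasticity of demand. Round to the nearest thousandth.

-0.772

%Δq = (2796 − 3286)/[(3286 + 2796)/2] = -490/3041 ≈ -0.1611.
%Δp = (64 − 51.9)/[(51.9 + 64)/2] = 12.1/57.95 ≈ 0.2088.
Arc elasticity E = %Δq/%Δp ≈ -0.1611/0.2088 ≈ -0.772.
|E| < 1: demand is inelastic over this range.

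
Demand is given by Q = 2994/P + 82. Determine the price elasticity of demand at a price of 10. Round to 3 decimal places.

At P = 10, Q = 381.4.
dQ/dP = −2994/P² = −29.94.
Point elasticity E = (dQ/dP)·(P/Q) = -29.94 × 10/381.4 ≈ -0.785.
|E| < 1, so demand is inelastic at this price.

-0.785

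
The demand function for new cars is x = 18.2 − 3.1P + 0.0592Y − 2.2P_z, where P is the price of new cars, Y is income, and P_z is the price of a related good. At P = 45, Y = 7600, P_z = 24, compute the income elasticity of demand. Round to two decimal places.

At the given point, x = 18.2 − 3.1(45) + 0.0592(7600) − 2.2(24) = 18.2 − 139.5 + 449.92 − 52.8 = 275.82.
∂x/∂Y = +0.0592, so E_I = 0.0592·(7600/275.82) ≈ 1.63.
E_I > 1: normal good (luxury).

1.63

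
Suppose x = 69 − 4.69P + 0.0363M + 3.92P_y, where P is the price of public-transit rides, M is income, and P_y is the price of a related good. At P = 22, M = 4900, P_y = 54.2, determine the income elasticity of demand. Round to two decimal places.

x = 69 − 4.69(22) + 0.0363(4900) + 3.92(54.2) = 69 − 103.18 + 177.87 + 212.464 = 356.154.
∂x/∂M = +0.0363, so E_I = 0.0363·(4900/356.154) ≈ 0.50.
E_I ∈ (0,1): normal good (necessity).

0.50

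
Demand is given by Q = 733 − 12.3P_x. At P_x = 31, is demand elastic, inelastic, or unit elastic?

At P_x = 31, Q = 351.7.
dQ/dP_x = −12.3.
Point elasticity E = (dQ/dP_x)·(P_x/Q) = -12.3 × 31/351.7 ≈ -1.084.
|E| ≈ 1.084 > 1, so demand is elastic.

elastic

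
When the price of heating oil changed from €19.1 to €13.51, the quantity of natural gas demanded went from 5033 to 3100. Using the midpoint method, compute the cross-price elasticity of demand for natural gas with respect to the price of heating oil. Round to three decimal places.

%ΔQ_x = (3100 − 5033)/[(5033+3100)/2] = -1933/4066.5 ≈ -0.4753.
%ΔP_y = (13.51 − 19.1)/[(19.1+13.51)/2] ≈ -0.3428.
E_xy = -0.4753/-0.3428 ≈ 1.387.
E_xy > 0, so natural gas and heating oil are substitutes.

1.387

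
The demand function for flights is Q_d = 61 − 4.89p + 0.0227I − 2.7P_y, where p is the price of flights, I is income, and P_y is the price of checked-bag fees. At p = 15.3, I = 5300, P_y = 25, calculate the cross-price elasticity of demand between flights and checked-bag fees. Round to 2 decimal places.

At the given point, Q_d = 61 − 4.89(15.3) + 0.0227(5300) − 2.7(25) = 61 − 74.817 + 120.31 − 67.5 = 38.993.
∂Q_d/∂P_y = −2.7, so E_xy = -2.7·(25/38.993) ≈ -1.73.
E_xy < 0: the goods are complements.

-1.73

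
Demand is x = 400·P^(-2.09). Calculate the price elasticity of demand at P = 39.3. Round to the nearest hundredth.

-2.09

For a Cobb–Douglas (constant-elasticity) form x = A·P^α·…, the elasticity with respect to P equals the exponent α at every point.
Here the exponent on P is -2.09, so the price elasticity of demand is -2.09.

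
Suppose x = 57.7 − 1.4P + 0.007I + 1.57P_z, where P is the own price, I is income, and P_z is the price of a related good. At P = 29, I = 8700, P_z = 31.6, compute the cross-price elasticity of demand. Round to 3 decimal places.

First evaluate x: 57.7 − 1.4(29) + 0.007(8700) + 1.57(31.6) = 57.7 − 40.6 + 60.9 + 49.612 = 127.612.
∂x/∂P_z = +1.57, so E_xy = 1.57·(31.6/127.612) ≈ 0.389.
E_xy > 0: the goods are substitutes.

0.389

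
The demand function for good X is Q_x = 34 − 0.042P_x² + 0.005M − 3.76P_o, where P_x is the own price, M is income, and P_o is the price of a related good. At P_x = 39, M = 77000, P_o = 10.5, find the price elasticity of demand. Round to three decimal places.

Substituting, Q_x = 34 − 0.042(39)² + 0.005(77000) − 3.76(10.5) = 34 − 63.882 + 385 − 39.48 = 315.638.
∂Q_x/∂P_x = −2·0.042·P_x = -3.276, so E_p = -3.276·(39/315.638) ≈ -0.405.
|E_p| < 1: demand is inelastic.

-0.405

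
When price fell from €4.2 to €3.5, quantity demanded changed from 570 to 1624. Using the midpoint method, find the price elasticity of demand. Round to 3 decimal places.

%ΔQ = (1624 − 570)/[(570 + 1624)/2] = 1054/1097 ≈ 0.9608.
%Δp = (3.5 − 4.2)/[(4.2 + 3.5)/2] = -0.7/3.85 ≈ -0.1818.
Arc elasticity E = %ΔQ/%Δp ≈ 0.9608/-0.1818 ≈ -5.284.
|E| > 1: demand is elastic over this range.

-5.284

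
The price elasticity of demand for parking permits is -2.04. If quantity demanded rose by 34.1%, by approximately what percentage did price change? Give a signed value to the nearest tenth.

%ΔQ ≈ E × %ΔP ⇒ %ΔP = %ΔQ / E = (34.1%)/(-2.04) ≈ -16.7%.

-16.7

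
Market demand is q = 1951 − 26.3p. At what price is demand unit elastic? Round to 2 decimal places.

37.09

For linear demand q = a − bp, E = −bp/(a − bp). |E| = 1 ⇒ bp = a − bp ⇒ p = a/(2b).
p = 1951/(2·26.3) ≈ 37.09.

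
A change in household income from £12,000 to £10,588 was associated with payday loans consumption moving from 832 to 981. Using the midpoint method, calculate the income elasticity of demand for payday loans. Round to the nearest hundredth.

%ΔQ = (981 − 832)/[(832+981)/2] = 149/906.5 ≈ 0.1644.
%ΔI = (10,588 − 12,000)/[(12,000+10,588)/2] = -1412/11294 ≈ -0.1250.
E_I = %ΔQ/%ΔI ≈ -1.31.
E_I < 0: inferior good.

-1.31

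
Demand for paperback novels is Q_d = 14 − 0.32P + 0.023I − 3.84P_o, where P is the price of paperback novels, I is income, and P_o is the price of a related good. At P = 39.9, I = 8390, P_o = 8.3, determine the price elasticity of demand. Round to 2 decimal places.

-0.08

Evaluating quantity at (P, I, P_o) gives Q_d = 14 − 0.32(39.9) + 0.023(8390) − 3.84(8.3) = 14 − 12.768 + 192.97 − 31.872 = 162.33.
∂Q_d/∂P = −0.32, so E_p = (−0.32)·(39.9/162.33) ≈ -0.08.
|E_p| < 1: demand is inelastic.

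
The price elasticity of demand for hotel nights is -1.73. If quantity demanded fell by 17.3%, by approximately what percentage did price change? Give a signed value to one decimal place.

%ΔQ ≈ E × %ΔP ⇒ %ΔP = %ΔQ / E = (-17.3%)/(-1.73) = 10.0%.

10.0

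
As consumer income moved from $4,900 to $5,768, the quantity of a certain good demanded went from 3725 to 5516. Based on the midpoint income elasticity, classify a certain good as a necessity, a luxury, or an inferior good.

%ΔQ = (5516 − 3725)/[(3725+5516)/2] = 1791/4620.5 ≈ 0.3876.
%ΔM = (5,768 − 4,900)/[(4,900+5,768)/2] = 868/5334 ≈ 0.1627.
E_I = %ΔQ/%ΔM ≈ 2.382.
E_I > 1: normal good (luxury).

luxury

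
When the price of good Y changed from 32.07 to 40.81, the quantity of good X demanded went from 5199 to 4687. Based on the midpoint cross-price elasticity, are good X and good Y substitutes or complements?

%ΔQ_x = (4687 − 5199)/[(5199+4687)/2] = -512/4943 ≈ -0.1036.
%ΔP_y = (40.81 − 32.07)/[(32.07+40.81)/2] ≈ 0.2398.
E_xy = -0.1036/0.2398 ≈ -0.432.
E_xy < 0, so the goods are complements.

complements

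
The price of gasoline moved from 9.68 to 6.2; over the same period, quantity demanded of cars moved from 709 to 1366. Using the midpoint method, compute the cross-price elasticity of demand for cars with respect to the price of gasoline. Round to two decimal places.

%ΔQ_x = (1366 − 709)/[(709+1366)/2] = 657/1037.5 ≈ 0.6333.
%ΔP_y = (6.2 − 9.68)/[(9.68+6.2)/2] ≈ -0.4383.
E_xy = 0.6333/-0.4383 ≈ -1.44.
E_xy < 0, so cars and gasoline are complements.

-1.44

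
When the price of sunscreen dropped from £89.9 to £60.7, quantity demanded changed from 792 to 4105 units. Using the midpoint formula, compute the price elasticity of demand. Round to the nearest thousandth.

%ΔQ = (4105 − 792)/[(792 + 4105)/2] = 3313/2448.5 ≈ 1.3531.
%Δp = (60.7 − 89.9)/[(89.9 + 60.7)/2] = -29.2/75.3 ≈ -0.3878.
Arc elasticity E = %ΔQ/%Δp ≈ 1.3531/-0.3878 ≈ -3.489.
|E| > 1: demand is elastic over this range.

-3.489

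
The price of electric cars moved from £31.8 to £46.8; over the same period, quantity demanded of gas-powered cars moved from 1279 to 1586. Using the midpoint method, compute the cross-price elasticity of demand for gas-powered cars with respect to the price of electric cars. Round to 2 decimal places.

%ΔQ_x = (1586 − 1279)/[(1279+1586)/2] = 307/1432.5 ≈ 0.2143.
%ΔP_y = (46.8 − 31.8)/[(31.8+46.8)/2] ≈ 0.3817.
E_xy = 0.2143/0.3817 ≈ 0.56.
E_xy > 0, so gas-powered cars and electric cars are substitutes.

0.56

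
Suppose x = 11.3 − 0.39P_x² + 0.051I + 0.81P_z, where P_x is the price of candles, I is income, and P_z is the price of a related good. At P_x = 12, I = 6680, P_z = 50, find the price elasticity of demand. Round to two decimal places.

-0.33

x = 11.3 − 0.39(12)² + 0.051(6680) + 0.81(50) = 11.3 − 56.16 + 340.68 + 40.5 = 336.32.
∂x/∂P_x = −2·0.39·P_x = -9.36, so E_p = -9.36·(12/336.32) ≈ -0.33.
|E_p| < 1: demand is inelastic.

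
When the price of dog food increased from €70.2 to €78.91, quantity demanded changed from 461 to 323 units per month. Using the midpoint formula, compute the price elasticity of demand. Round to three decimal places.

-3.013

%Δq = (323 − 461)/[(461 + 323)/2] = -138/392 ≈ -0.3520.
%ΔP = (78.91 − 70.2)/[(70.2 + 78.91)/2] = 8.71/74.555 ≈ 0.1168.
Arc elasticity E = %Δq/%ΔP ≈ -0.3520/0.1168 ≈ -3.013.
|E| > 1: demand is elastic over this range.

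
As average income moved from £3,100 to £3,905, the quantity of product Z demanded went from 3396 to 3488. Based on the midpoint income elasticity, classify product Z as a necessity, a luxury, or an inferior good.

%ΔQ = (3488 − 3396)/[(3396+3488)/2] = 92/3442 ≈ 0.0267.
%ΔI = (3,905 − 3,100)/[(3,100+3,905)/2] = 805/3502.5 ≈ 0.2298.
E_I = %ΔQ/%ΔI ≈ 0.116.
E_I ∈ (0,1): normal good (necessity).

necessity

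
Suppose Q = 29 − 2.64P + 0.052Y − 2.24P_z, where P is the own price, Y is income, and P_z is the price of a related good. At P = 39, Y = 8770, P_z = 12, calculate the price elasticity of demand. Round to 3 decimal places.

Evaluating quantity at (P, Y, P_z) gives Q = 29 − 2.64(39) + 0.052(8770) − 2.24(12) = 29 − 102.96 + 456.04 − 26.88 = 355.2.
∂Q/∂P = −2.64, so E_p = (−2.64)·(39/355.2) ≈ -0.290.
|E_p| < 1: demand is inelastic.

-0.290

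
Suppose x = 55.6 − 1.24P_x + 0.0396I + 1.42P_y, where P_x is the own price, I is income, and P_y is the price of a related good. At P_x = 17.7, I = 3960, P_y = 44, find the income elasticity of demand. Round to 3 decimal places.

0.620

Substituting, x = 55.6 − 1.24(17.7) + 0.0396(3960) + 1.42(44) = 55.6 − 21.948 + 156.816 + 62.48 = 252.948.
∂x/∂I = +0.0396, so E_I = 0.0396·(3960/252.948) ≈ 0.620.
E_I ∈ (0,1): normal good (necessity).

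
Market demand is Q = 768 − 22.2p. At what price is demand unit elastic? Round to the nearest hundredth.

17.30

For linear demand Q = a − bp, E = −bp/(a − bp). |E| = 1 ⇒ bp = a − bp ⇒ p = a/(2b).
p = 768/(2·22.2) ≈ 17.30.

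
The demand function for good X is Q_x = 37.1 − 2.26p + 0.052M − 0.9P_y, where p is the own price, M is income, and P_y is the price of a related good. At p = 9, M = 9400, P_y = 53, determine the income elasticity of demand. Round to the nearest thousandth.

Substituting, Q_x = 37.1 − 2.26(9) + 0.052(9400) − 0.9(53) = 37.1 − 20.34 + 488.8 − 47.7 = 457.86.
∂Q_x/∂M = +0.052, so E_I = 0.052·(9400/457.86) ≈ 1.068.
E_I > 1: normal good (luxury).

1.068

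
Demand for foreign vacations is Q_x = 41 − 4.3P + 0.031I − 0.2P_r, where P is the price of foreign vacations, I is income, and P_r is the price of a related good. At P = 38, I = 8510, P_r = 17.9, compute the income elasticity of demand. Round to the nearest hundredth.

Q_x = 41 − 4.3(38) + 0.031(8510) − 0.2(17.9) = 41 − 163.4 + 263.81 − 3.58 = 137.83.
∂Q_x/∂I = +0.031, so E_I = 0.031·(8510/137.83) ≈ 1.91.
E_I > 1: normal good (luxury).

1.91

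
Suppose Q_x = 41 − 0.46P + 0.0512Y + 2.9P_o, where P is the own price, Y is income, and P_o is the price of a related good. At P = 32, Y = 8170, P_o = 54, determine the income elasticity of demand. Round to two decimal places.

0.70

At the given point, Q_x = 41 − 0.46(32) + 0.0512(8170) + 2.9(54) = 41 − 14.72 + 418.304 + 156.6 = 601.184.
∂Q_x/∂Y = +0.0512, so E_I = 0.0512·(8170/601.184) ≈ 0.70.
E_I ∈ (0,1): normal good (necessity).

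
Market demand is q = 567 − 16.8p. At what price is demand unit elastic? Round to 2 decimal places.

For linear demand q = a − bp, E = −bp/(a − bp). |E| = 1 ⇒ bp = a − bp ⇒ p = a/(2b).
p = 567/(2·16.8) ≈ 16.88.

16.88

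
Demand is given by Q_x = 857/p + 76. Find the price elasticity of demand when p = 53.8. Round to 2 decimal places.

At p = 53.8, Q_x = 91.9294.
dQ_x/dp = −857/p² = −0.2961.
Point elasticity E = (dQ_x/dp)·(p/Q_x) = -0.2961 × 53.8/91.9294 ≈ -0.17.
|E| < 1, so demand is inelastic at this price.

-0.17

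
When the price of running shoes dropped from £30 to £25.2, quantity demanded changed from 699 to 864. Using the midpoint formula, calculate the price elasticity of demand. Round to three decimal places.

-1.214

%ΔQ = (864 − 699)/[(699 + 864)/2] = 165/781.5 ≈ 0.2111.
%ΔP = (25.2 − 30)/[(30 + 25.2)/2] = -4.8/27.6 ≈ -0.1739.
Arc elasticity E = %ΔQ/%ΔP ≈ 0.2111/-0.1739 ≈ -1.214.
|E| > 1: demand is elastic over this range.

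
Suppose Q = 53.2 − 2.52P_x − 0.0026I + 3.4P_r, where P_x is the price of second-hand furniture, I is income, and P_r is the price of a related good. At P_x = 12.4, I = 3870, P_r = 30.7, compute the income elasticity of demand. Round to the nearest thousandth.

Q = 53.2 − 2.52(12.4) − 0.0026(3870) + 3.4(30.7) = 53.2 − 31.248 − 10.062 + 104.38 = 116.27.
∂Q/∂I = −0.0026, so E_I = -0.0026·(3870/116.27) ≈ -0.087.
E_I < 0: inferior good.

-0.087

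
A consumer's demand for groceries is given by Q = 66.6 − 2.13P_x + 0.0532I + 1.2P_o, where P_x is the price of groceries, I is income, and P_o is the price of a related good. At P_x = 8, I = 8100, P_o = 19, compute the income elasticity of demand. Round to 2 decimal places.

0.86

First evaluate Q: 66.6 − 2.13(8) + 0.0532(8100) + 1.2(19) = 66.6 − 17.04 + 430.92 + 22.8 = 503.28.
∂Q/∂I = +0.0532, so E_I = 0.0532·(8100/503.28) ≈ 0.86.
E_I ∈ (0,1): normal good (necessity).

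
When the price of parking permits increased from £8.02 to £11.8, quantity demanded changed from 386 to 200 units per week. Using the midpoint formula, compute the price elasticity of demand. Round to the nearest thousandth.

%ΔQ = (200 − 386)/[(386 + 200)/2] = -186/293 ≈ -0.6348.
%ΔP = (11.8 − 8.02)/[(8.02 + 11.8)/2] = 3.78/9.91 ≈ 0.3814.
Arc elasticity E = %ΔQ/%ΔP ≈ -0.6348/0.3814 ≈ -1.664.
|E| > 1: demand is elastic over this range.

-1.664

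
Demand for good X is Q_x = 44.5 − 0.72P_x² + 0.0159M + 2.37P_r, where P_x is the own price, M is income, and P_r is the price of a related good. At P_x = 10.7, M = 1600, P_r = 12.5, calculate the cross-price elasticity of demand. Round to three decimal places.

1.729

Q_x = 44.5 − 0.72(10.7)² + 0.0159(1600) + 2.37(12.5) = 44.5 − 82.4328 + 25.44 + 29.625 = 17.1322.
∂Q_x/∂P_r = +2.37, so E_xy = 2.37·(12.5/17.1322) ≈ 1.729.
E_xy > 0: the goods are substitutes.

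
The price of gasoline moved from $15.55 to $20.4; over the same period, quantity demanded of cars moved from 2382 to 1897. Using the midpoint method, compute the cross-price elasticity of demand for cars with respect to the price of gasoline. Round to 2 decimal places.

%ΔQ_x = (1897 − 2382)/[(2382+1897)/2] = -485/2139.5 ≈ -0.2267.
%ΔP_y = (20.4 − 15.55)/[(15.55+20.4)/2] ≈ 0.2698.
E_xy = -0.2267/0.2698 ≈ -0.84.
E_xy < 0, so cars and gasoline are complements.

-0.84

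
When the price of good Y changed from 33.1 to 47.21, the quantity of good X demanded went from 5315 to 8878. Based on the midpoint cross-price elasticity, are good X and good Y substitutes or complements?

%ΔQ_x = (8878 − 5315)/[(5315+8878)/2] = 3563/7096.5 ≈ 0.5021.
%ΔP_y = (47.21 − 33.1)/[(33.1+47.21)/2] ≈ 0.3514.
E_xy = 0.5021/0.3514 ≈ 1.429.
E_xy > 0, so the goods are substitutes.

substitutes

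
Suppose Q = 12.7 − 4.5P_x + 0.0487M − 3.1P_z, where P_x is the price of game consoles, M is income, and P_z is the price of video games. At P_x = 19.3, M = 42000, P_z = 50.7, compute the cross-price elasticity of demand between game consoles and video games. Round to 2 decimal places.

Substituting, Q = 12.7 − 4.5(19.3) + 0.0487(42000) − 3.1(50.7) = 12.7 − 86.85 + 2045.4 − 157.17 = 1814.08.
∂Q/∂P_z = −3.1, so E_xy = -3.1·(50.7/1814.08) ≈ -0.09.
E_xy < 0: the goods are complements.

-0.09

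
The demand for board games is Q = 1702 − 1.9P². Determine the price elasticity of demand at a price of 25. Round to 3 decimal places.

-4.616

At P = 25, Q = 514.5.
dQ/dP = −2·1.9·P = −95.
Point elasticity E = (dQ/dP)·(P/Q) = -95 × 25/514.5 ≈ -4.616.
|E| > 1, so demand is elastic at this price.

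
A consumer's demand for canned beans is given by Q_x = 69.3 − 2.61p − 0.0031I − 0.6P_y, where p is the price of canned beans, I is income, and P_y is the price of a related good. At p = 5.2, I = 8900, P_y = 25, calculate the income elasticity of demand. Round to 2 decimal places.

-2.10

At the given point, Q_x = 69.3 − 2.61(5.2) − 0.0031(8900) − 0.6(25) = 69.3 − 13.572 − 27.59 − 15 = 13.138.
∂Q_x/∂I = −0.0031, so E_I = -0.0031·(8900/13.138) ≈ -2.10.
E_I < 0: inferior good.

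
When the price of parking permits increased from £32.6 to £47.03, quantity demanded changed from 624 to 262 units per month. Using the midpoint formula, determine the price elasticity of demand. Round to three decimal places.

%ΔQ = (262 − 624)/[(624 + 262)/2] = -362/443 ≈ -0.8172.
%Δp = (47.03 − 32.6)/[(32.6 + 47.03)/2] = 14.43/39.815 ≈ 0.3624.
Arc elasticity E = %ΔQ/%Δp ≈ -0.8172/0.3624 ≈ -2.255.
|E| > 1: demand is elastic over this range.

-2.255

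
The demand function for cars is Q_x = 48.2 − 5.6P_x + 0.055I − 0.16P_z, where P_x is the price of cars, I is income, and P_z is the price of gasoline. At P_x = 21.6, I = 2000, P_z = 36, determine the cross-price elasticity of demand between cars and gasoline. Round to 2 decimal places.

-0.18

Substituting, Q_x = 48.2 − 5.6(21.6) + 0.055(2000) − 0.16(36) = 48.2 − 120.96 + 110 − 5.76 = 31.48.
∂Q_x/∂P_z = −0.16, so E_xy = -0.16·(36/31.48) ≈ -0.18.
E_xy < 0: the goods are complements.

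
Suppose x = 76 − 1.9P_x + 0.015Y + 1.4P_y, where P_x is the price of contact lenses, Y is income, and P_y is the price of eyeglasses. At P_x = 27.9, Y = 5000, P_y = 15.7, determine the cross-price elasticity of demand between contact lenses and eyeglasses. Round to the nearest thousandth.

At the given point, x = 76 − 1.9(27.9) + 0.015(5000) + 1.4(15.7) = 76 − 53.01 + 75 + 21.98 = 119.97.
∂x/∂P_y = +1.4, so E_xy = 1.4·(15.7/119.97) ≈ 0.183.
E_xy > 0: the goods are substitutes.

0.183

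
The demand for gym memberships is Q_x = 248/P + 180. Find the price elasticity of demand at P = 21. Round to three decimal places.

-0.062

At P = 21, Q_x = 191.8095.
dQ_x/dP = −248/P² = −0.5624.
Point elasticity E = (dQ_x/dP)·(P/Q_x) = -0.5624 × 21/191.8095 ≈ -0.062.
|E| < 1, so demand is inelastic at this price.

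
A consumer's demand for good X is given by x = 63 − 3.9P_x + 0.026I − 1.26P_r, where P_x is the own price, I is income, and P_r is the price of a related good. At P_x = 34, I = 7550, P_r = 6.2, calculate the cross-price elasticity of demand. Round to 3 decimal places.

-0.066

At the given point, x = 63 − 3.9(34) + 0.026(7550) − 1.26(6.2) = 63 − 132.6 + 196.3 − 7.812 = 118.888.
∂x/∂P_r = −1.26, so E_xy = -1.26·(6.2/118.888) ≈ -0.066.
E_xy < 0: the goods are complements.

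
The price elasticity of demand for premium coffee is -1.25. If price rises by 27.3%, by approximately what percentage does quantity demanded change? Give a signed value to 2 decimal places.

%ΔQ ≈ E × %ΔP = (-1.25) × (27.3%) ≈ -34.13%.

-34.13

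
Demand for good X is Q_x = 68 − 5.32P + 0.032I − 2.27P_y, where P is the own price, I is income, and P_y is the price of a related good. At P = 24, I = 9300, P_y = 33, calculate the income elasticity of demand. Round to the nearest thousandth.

Evaluating quantity at (P, I, P_y) gives Q_x = 68 − 5.32(24) + 0.032(9300) − 2.27(33) = 68 − 127.68 + 297.6 − 74.91 = 163.01.
∂Q_x/∂I = +0.032, so E_I = 0.032·(9300/163.01) ≈ 1.826.
E_I > 1: normal good (luxury).

1.826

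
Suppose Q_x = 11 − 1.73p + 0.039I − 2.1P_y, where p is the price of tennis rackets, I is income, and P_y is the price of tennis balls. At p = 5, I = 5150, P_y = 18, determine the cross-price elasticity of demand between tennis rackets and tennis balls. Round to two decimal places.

Evaluating quantity at (p, I, P_y) gives Q_x = 11 − 1.73(5) + 0.039(5150) − 2.1(18) = 11 − 8.65 + 200.85 − 37.8 = 165.4.
∂Q_x/∂P_y = −2.1, so E_xy = -2.1·(18/165.4) ≈ -0.23.
E_xy < 0: the goods are complements.

-0.23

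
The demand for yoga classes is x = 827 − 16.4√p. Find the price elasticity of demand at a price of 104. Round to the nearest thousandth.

-0.127

At p = 104, x = 659.7522.
dx/dp = −16.4/(2√p) = −16.4/(2·10.198).
Point elasticity E = (dx/dp)·(p/x) = -0.8041 × 104/659.7522 ≈ -0.127.
|E| < 1, so demand is inelastic at this price.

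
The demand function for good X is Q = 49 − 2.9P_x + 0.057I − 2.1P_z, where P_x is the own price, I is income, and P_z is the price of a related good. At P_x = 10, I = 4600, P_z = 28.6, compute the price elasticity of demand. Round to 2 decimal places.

-0.13

At the given point, Q = 49 − 2.9(10) + 0.057(4600) − 2.1(28.6) = 49 − 29 + 262.2 − 60.06 = 222.14.
∂Q/∂P_x = −2.9, so E_p = (−2.9)·(10/222.14) ≈ -0.13.
|E_p| < 1: demand is inelastic.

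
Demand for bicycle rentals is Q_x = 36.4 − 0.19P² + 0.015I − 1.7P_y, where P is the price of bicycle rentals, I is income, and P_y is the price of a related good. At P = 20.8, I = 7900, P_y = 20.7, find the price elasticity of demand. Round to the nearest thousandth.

Substituting, Q_x = 36.4 − 0.19(20.8)² + 0.015(7900) − 1.7(20.7) = 36.4 − 82.2016 + 118.5 − 35.19 = 37.5084.
∂Q_x/∂P = −2·0.19·P = -7.904, so E_p = -7.904·(20.8/37.5084) ≈ -4.383.
|E_p| > 1: demand is elastic.

-4.383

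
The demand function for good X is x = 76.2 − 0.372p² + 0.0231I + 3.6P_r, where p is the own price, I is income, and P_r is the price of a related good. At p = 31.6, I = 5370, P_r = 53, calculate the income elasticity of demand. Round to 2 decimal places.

Evaluating quantity at (p, I, P_r) gives x = 76.2 − 0.372(31.6)² + 0.0231(5370) + 3.6(53) = 76.2 − 371.4643 + 124.047 + 190.8 = 19.5827.
∂x/∂I = +0.0231, so E_I = 0.0231·(5370/19.5827) ≈ 6.33.
E_I > 1: normal good (luxury).

6.33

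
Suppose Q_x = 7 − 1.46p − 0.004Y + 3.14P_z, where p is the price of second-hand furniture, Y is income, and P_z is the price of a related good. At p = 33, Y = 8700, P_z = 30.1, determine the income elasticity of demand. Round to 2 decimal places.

Substituting, Q_x = 7 − 1.46(33) − 0.004(8700) + 3.14(30.1) = 7 − 48.18 − 34.8 + 94.514 = 18.534.
∂Q_x/∂Y = −0.004, so E_I = -0.004·(8700/18.534) ≈ -1.88.
E_I < 0: inferior good.

-1.88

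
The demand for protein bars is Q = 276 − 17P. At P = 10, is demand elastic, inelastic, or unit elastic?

At P = 10, Q = 106.
dQ/dP = −17.
Point elasticity E = (dQ/dP)·(P/Q) = -17 × 10/106 ≈ -1.604.
|E| ≈ 1.604 > 1, so demand is elastic.

elastic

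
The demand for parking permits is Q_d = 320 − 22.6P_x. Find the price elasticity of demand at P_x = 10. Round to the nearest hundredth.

-2.40

At P_x = 10, Q_d = 94.
dQ_d/dP_x = −22.6.
Point elasticity E = (dQ_d/dP_x)·(P_x/Q_d) = -22.6 × 10/94 ≈ -2.40.
|E| > 1, so demand is elastic at this price.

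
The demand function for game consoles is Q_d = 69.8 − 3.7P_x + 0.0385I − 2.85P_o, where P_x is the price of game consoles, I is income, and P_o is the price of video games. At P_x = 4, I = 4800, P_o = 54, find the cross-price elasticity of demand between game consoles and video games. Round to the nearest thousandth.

-1.792

Q_d = 69.8 − 3.7(4) + 0.0385(4800) − 2.85(54) = 69.8 − 14.8 + 184.8 − 153.9 = 85.9.
∂Q_d/∂P_o = −2.85, so E_xy = -2.85·(54/85.9) ≈ -1.792.
E_xy < 0: the goods are complements.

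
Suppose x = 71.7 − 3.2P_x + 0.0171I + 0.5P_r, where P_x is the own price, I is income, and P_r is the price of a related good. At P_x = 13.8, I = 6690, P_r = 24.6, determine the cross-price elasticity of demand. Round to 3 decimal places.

0.080

Substituting, x = 71.7 − 3.2(13.8) + 0.0171(6690) + 0.5(24.6) = 71.7 − 44.16 + 114.399 + 12.3 = 154.239.
∂x/∂P_r = +0.5, so E_xy = 0.5·(24.6/154.239) ≈ 0.080.
E_xy > 0: the goods are substitutes.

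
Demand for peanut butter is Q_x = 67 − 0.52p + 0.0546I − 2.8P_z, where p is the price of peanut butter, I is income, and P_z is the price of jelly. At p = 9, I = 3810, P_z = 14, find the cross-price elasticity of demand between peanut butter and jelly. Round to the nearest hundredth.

Q_x = 67 − 0.52(9) + 0.0546(3810) − 2.8(14) = 67 − 4.68 + 208.026 − 39.2 = 231.146.
∂Q_x/∂P_z = −2.8, so E_xy = -2.8·(14/231.146) ≈ -0.17.
E_xy < 0: the goods are complements.

-0.17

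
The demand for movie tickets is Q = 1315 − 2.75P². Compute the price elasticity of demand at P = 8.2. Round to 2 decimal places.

At P = 8.2, Q = 1130.09.
dQ/dP = −2·2.75·P = −45.1.
Point elasticity E = (dQ/dP)·(P/Q) = -45.1 × 8.2/1130.09 ≈ -0.33.
|E| < 1, so demand is inelastic at this price.

-0.33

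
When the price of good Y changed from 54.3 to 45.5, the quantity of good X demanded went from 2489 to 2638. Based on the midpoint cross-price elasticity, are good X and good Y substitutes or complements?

%ΔQ_x = (2638 − 2489)/[(2489+2638)/2] = 149/2563.5 ≈ 0.0581.
%ΔP_y = (45.5 − 54.3)/[(54.3+45.5)/2] ≈ -0.1764.
E_xy = 0.0581/-0.1764 ≈ -0.330.
E_xy < 0, so the goods are complements.

complements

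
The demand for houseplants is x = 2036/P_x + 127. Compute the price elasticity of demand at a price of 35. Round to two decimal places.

-0.31

At P_x = 35, x = 185.1714.
dx/dP_x = −2036/P_x² = −1.662.
Point elasticity E = (dx/dP_x)·(P_x/x) = -1.662 × 35/185.1714 ≈ -0.31.
|E| < 1, so demand is inelastic at this price.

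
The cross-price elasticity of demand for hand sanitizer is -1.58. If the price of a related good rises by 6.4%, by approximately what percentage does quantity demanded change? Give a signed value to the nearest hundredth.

-10.11

%ΔQ ≈ E × %ΔP_y = (-1.58) × (6.4%) ≈ -10.11%.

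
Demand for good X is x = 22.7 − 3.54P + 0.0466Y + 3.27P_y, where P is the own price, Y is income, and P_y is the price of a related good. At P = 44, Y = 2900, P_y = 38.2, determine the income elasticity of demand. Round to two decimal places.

1.06

Substituting, x = 22.7 − 3.54(44) + 0.0466(2900) + 3.27(38.2) = 22.7 − 155.76 + 135.14 + 124.914 = 126.994.
∂x/∂Y = +0.0466, so E_I = 0.0466·(2900/126.994) ≈ 1.06.
E_I > 1: normal good (luxury).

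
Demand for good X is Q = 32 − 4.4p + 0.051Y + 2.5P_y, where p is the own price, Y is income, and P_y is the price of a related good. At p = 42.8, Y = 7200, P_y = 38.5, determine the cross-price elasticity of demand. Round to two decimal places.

0.31

Q = 32 − 4.4(42.8) + 0.051(7200) + 2.5(38.5) = 32 − 188.32 + 367.2 + 96.25 = 307.13.
∂Q/∂P_y = +2.5, so E_xy = 2.5·(38.5/307.13) ≈ 0.31.
E_xy > 0: the goods are substitutes.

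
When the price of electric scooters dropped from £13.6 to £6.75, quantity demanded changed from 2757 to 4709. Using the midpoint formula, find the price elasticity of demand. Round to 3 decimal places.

%ΔQ = (4709 − 2757)/[(2757 + 4709)/2] = 1952/3733 ≈ 0.5229.
%ΔP = (6.75 − 13.6)/[(13.6 + 6.75)/2] = -6.85/10.175 ≈ -0.6732.
Arc elasticity E = %ΔQ/%ΔP ≈ 0.5229/-0.6732 ≈ -0.777.
|E| < 1: demand is inelastic over this range.

-0.777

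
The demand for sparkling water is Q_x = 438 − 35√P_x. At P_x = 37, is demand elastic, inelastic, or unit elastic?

inelastic

At P_x = 37, Q_x = 225.1033.
dQ_x/dP_x = −35/(2√P_x) = −35/(2·6.0828).
Point elasticity E = (dQ_x/dP_x)·(P_x/Q_x) = -2.877 × 37/225.1033 ≈ -0.473.
|E| ≈ 0.473 < 1, so demand is inelastic.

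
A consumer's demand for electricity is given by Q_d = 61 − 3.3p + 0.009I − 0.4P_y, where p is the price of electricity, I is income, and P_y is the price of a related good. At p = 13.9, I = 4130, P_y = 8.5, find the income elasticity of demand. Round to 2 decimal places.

Q_d = 61 − 3.3(13.9) + 0.009(4130) − 0.4(8.5) = 61 − 45.87 + 37.17 − 3.4 = 48.9.
∂Q_d/∂I = +0.009, so E_I = 0.009·(4130/48.9) ≈ 0.76.
E_I ∈ (0,1): normal good (necessity).

0.76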